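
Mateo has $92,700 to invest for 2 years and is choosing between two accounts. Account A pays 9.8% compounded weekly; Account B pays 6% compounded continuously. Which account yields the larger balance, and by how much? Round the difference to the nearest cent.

Account A growth factor: (1 + 0.098/52)^104 ≈ 1.21630252476; balance ≈ 112,751.2440.
Account B growth factor: e^(0.06·2) = e^0.12 ≈ 1.12749685158; balance ≈ 104,518.9581.
Account A is larger by 8,232.2859.

Account A, by $8,232.29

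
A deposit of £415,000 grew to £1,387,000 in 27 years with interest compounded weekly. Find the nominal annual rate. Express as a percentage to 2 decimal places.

The 1404-period growth factor is 1,387,000/415,000 = 3.34217.
r/52 = 3.34217^(1/1404) − 1 ≈ 0.000859785, so r ≈ 52·0.000859785 = 4.47088%.

4.47%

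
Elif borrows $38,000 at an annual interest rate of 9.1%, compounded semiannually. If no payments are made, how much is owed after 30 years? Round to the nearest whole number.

Periodic rate = 9.1%/2 = 0.0455; periods = 2·30 = 60.
A = 38,000·(1 + 0.0455)^60 ≈ 38,000·14.4358456282 ≈ 548,562.1339.

$548,562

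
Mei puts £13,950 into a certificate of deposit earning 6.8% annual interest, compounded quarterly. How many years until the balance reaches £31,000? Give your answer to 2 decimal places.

(1 + 0.017)^(4t) = 31,000/13,950 = 2.2222.
4t·ln(1 + 0.017) = ln(2.2222); 4t = 0.79851/0.0168571 ≈ 47.3692.
t ≈ 11.8423 years.

11.84 years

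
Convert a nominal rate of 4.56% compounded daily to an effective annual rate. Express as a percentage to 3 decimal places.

4.665%

One year is 365 periods at 0.000124932 each: (1 + 0.000124932)^365 ≈ 1.046653.
EAR = 1.046653 − 1 ≈ 4.66527%.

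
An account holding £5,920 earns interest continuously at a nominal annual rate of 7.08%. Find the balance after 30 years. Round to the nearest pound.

A = P·e^(rt) = 5,920·e^(0.0708·30) = 5,920·e^2.124.
e^2.124 ≈ 8.3645287757, so A ≈ 49,518.0104.

£49,518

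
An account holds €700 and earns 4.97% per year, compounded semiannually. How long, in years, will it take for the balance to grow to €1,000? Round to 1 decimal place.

7.3 years

We need (1 + 0.02485)^(2t) = 1.4286, so 2t = ln 1.4286 / ln 1.02485 ≈ 14.5307.
t ≈ 14.5307/2 = 7.2654 years.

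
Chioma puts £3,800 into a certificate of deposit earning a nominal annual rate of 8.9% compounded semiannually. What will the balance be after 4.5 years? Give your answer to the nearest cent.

£5,622.89

Growth factor = (1 + 0.0445)^9 ≈ 1.479707922.
A ≈ 3,800 × 1.479707922 ≈ 5,622.8901.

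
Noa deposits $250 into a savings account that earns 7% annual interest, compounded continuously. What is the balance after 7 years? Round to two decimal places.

A = P·e^(rt) = 250·e^(0.07·7) = 250·e^0.49.
e^0.49 ≈ 1.63231622, so A ≈ 408.0791.

$408.08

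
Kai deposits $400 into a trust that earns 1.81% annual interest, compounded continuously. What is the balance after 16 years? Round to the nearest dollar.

A = P·e^(rt) = 400·e^(0.0181·16) = 400·e^0.2896.
e^0.2896 ≈ 1.33589302, so A ≈ 534.3572.

$534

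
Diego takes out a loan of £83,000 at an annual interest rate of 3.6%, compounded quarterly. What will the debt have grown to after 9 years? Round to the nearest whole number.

£114,594

Periodic rate = 3.6%/4 = 0.009; periods = 4·9 = 36.
A = 83,000·(1 + 0.009)^36 ≈ 83,000·1.38064487311 ≈ 114,593.5245.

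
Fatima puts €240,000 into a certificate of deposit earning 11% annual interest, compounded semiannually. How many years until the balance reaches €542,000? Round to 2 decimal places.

We need (1 + 0.055)^(2t) = 2.2583, so 2t = ln 2.2583 / ln 1.055 ≈ 15.2151.
t ≈ 15.2151/2 = 7.6075 years.

7.61 years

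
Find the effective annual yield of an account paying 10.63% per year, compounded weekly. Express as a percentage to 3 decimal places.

11.203%

EAR = (1 + 10.63%/52)^52 − 1 = (1 + 0.00204423)^52 − 1.
(1 + 0.00204423)^52 ≈ 1.112035, so EAR ≈ 11.20348%.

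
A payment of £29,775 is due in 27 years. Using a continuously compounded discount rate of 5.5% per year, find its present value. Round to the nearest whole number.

£6,744

P = A·e^(−rt) = 29,775·e^(−1.485).
e^(−1.485) ≈ 0.22650234068, so P ≈ 6,744.1072.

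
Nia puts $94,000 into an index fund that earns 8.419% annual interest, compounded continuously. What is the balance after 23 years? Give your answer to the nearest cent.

$651,752.43

A = P·e^(rt) = 94,000·e^(0.08419·23) = 94,000·e^1.93637.
e^1.93637 ≈ 6.93353649657, so A ≈ 651,752.4307.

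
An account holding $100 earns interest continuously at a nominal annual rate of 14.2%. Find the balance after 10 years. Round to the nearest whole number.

$414

A = P·e^(rt) = 100·e^(0.142·10) = 100·e^1.42.
e^1.42 ≈ 4.13712044, so A ≈ 413.7120.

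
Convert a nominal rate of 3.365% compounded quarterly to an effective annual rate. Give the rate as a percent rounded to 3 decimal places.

EAR = (1 + 3.365%/4)^4 − 1 = (1 + 0.0084125)^4 − 1.
(1 + 0.0084125)^4 ≈ 1.034077, so EAR ≈ 3.40770%.

3.408%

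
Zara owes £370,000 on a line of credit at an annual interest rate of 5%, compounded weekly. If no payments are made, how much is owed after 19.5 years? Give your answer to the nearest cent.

Growth factor = (1 + 0.05/52)^1014 ≈ 2.64992556325.
A ≈ 370,000 × 2.64992556325 ≈ 980,472.4584.

£980,472.46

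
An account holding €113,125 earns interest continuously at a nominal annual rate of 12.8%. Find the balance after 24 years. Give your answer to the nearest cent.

A = P·e^(rt) = 113,125·e^(0.128·24) = 113,125·e^3.072.
e^3.072 ≈ 21.58502959289, so A ≈ 2,441,806.4727.

€2,441,806.47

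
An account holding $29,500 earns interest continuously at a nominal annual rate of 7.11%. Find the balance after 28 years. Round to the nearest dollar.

A = P·e^(rt) = 29,500·e^(0.0711·28) = 29,500·e^1.9908.
e^1.9908 ≈ 7.32138853091, so A ≈ 215,980.9617.

$215,981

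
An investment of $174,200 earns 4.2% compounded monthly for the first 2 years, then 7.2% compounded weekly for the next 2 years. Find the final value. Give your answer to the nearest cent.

$218,756.19

Phase 1: 174,200·(1 + 0.0035)^24 ≈ 189,437.1688.
Phase 2: 189,437.1688·(1 + 0.072/52)^104 ≈ 218,756.1865.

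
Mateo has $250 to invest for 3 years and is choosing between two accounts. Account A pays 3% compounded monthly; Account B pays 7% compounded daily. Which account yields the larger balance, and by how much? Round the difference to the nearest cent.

Account B, by $34.90

Account A growth factor: (1 + 0.0025)^36 ≈ 1.0940514; balance ≈ 273.5129.
Account B growth factor: (1 + 0.07/365)^1095 ≈ 1.23365322; balance ≈ 308.4133.
Account B is larger by 34.9005.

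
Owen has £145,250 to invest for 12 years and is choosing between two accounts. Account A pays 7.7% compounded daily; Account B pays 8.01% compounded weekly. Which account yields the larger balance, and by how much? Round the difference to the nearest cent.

A: (1 + 0.077/365)^4380 ≈ 2.51910215589, so 145,250 × 2.51910215589 ≈ 365,899.5881.
B: (1 + 0.0801/52)^624 ≈ 2.61289930732, so 145,250 × 2.61289930732 ≈ 379,523.6244.
Difference ≈ 13,624.0362 in favor of B.

Account B, by £13,624.04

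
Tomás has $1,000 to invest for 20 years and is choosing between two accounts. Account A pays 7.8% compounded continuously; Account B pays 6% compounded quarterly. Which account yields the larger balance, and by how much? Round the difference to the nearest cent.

Account A growth factor: e^(0.078·20) = e^1.56 ≈ 4.758821245; balance ≈ 4,758.8212.
Account B growth factor: (1 + 0.015)^80 ≈ 3.290662787; balance ≈ 3,290.6628.
Account A is larger by 1,468.1585.

Account A, by $1,468.16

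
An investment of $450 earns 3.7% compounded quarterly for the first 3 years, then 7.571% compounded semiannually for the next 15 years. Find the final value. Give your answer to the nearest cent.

$1,532.14

After 3 years at 3.7%: 450 × 1.116824923 ≈ 502.5712.
Then 15 years at 7.571%: 502.5712 × 3.048600089 ≈ 1,532.1387.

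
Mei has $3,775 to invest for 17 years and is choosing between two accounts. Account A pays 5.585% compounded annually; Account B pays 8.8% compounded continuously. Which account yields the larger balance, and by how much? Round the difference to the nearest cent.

Account B, by $7,341.40

A: (1 + 0.05585)^17 ≈ 2.519055943, so 3,775 × 2.519055943 ≈ 9,509.4362.
B: e^(0.088·17) = e^1.496 ≈ 4.4637981198, so 3,775 × 4.4637981198 ≈ 16,850.8379.
Difference ≈ 7,341.4017 in favor of B.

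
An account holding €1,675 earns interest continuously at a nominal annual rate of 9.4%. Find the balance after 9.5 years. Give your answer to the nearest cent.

A = P·e^(rt) = 1,675·e^(0.094·9.5) = 1,675·e^0.893.
e^0.893 ≈ 2.442446009, so A ≈ 4,091.0971.

€4,091.10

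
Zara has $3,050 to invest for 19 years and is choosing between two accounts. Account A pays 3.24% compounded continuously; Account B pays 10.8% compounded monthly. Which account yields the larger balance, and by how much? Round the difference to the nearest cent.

Account B, by $17,877.78

Account A growth factor: e^(0.0324·19) = e^0.6156 ≈ 1.850766727; balance ≈ 5,644.8385.
Account B growth factor: (1 + 0.009)^228 ≈ 7.7123352895; balance ≈ 23,522.6226.
Account B is larger by 17,877.7841.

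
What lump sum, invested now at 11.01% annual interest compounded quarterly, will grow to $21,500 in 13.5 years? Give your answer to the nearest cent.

$4,961.91

Growth factor = (1 + 0.027525)^54 ≈ 4.3330075777.
P = 21,500/4.3330075777 ≈ 4,961.9115.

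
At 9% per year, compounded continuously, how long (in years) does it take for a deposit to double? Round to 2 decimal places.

e^(0.09t) = 2, so 0.09t = ln 2 ≈ 0.69315.
t ≈ 0.69315/0.09 ≈ 7.7016.

7.70 years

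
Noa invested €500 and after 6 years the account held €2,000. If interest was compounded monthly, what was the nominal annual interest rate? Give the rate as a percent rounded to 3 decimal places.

23.329%

(1 + r/12)^72 = 2,000/500 = 4.
1 + r/12 = 4^(1/72) ≈ 1.019441, so r/12 ≈ 0.0194406.
r ≈ 12·0.0194406 = 23.32877%.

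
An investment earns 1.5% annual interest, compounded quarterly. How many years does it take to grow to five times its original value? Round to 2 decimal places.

107.50 years

(1 + 0.00375)^(4t) = 5.
4t = ln 5 / ln(1 + 0.00375) ≈ 1.6094/0.00374299 ≈ 429.9877.
t ≈ 107.4969.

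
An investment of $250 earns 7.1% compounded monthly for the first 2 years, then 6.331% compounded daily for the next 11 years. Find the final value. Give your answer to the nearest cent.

Phase 1: 250·(1 + 0.071/12)^24 ≈ 288.0236.
Phase 2: 288.0236·(1 + 0.06331/365)^4015 ≈ 577.8949.

$577.89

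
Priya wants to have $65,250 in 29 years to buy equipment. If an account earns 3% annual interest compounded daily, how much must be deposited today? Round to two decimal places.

$27,337.57

Growth factor = (1 + 0.03/365)^10585 ≈ 2.3868255195.
P = 65,250/2.3868255195 ≈ 27,337.5659.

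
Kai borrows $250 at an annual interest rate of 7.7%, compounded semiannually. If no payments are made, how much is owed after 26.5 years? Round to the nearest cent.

$1,851.33

Growth factor = (1 + 0.0385)^53 ≈ 7.40533221.
A ≈ 250 × 7.40533221 ≈ 1,851.3331.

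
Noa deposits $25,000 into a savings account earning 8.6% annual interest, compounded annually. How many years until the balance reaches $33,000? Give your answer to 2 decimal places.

3.37 years

We need (1 + 0.086)^t = 1.32, so t = ln 1.32 / ln 1.086 ≈ 3.3652.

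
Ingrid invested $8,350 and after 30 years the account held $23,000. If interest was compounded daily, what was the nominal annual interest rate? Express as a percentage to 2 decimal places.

The 10950-period growth factor is 23,000/8,350 = 2.75449.
r/365 = 2.75449^(1/10950) − 1 ≈ 0.0000925369, so r ≈ 365·0.0000925369 = 3.37760%.

3.38%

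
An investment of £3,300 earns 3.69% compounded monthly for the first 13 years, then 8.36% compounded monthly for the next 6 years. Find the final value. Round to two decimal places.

£8,782.38

After 13 years at 3.69%: 3,300 × 1.614400967 ≈ 5,327.5232.
Then 6 years at 8.36%: 5,327.5232 × 1.648491839 ≈ 8,782.3785.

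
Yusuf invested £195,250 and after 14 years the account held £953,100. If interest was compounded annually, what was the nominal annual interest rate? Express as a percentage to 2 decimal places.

11.99%

(1 + r)^14 = 953,100/195,250 = 4.88143.
1 + r = 4.88143^(1/14) ≈ 1.119907, so r ≈ 0.119907.
r ≈ 11.99070%.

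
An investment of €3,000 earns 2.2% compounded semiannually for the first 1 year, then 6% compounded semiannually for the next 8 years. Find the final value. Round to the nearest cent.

Phase 1: 3,000·(1 + 0.011)^2 ≈ 3,066.3630.
Phase 2: 3,066.3630·(1 + 0.03)^16 ≈ 4,920.6125.

€4,920.61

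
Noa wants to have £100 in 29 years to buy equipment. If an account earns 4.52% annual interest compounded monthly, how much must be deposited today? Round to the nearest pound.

Periodic rate = 4.52%/12 = 0.00376667; 348 periods.
P = 100/(1 + 0.0452/12)^348 ≈ 100/3.7000173 ≈ 27.0269.

£27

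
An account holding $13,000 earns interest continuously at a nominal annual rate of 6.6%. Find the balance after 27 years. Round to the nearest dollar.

$77,242

A = P·e^(rt) = 13,000·e^(0.066·27) = 13,000·e^1.782.
e^1.782 ≈ 5.9417279991, so A ≈ 77,242.4640.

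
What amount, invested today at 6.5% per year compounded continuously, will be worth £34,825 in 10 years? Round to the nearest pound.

£18,180

P = A·e^(−rt) = 34,825·e^(−0.65).
e^(−0.65) ≈ 0.52204577676, so P ≈ 18,180.2442.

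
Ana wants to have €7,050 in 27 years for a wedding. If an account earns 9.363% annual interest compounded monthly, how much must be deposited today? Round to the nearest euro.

€568

Growth factor = (1 + 0.0078025)^324 ≈ 12.40622799.
P = 7,050/12.40622799 ≈ 568.2630.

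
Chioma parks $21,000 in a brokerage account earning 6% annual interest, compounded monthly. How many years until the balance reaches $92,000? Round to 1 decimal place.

24.7 years

(1 + 0.005)^(12t) = 92,000/21,000 = 4.381.
12t·ln(1 + 0.005) = ln(4.381); 12t = 1.4773/0.00498754 ≈ 296.1912.
t ≈ 24.6826 years.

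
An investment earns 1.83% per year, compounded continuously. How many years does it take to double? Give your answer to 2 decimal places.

37.88 years

e^(0.0183t) = 2, so 0.0183t = ln 2 ≈ 0.69315.
t ≈ 0.69315/0.0183 ≈ 37.8769.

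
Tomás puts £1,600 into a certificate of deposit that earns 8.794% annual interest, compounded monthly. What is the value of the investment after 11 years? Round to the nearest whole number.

£4,195

Periodic rate = 8.794%/12 = 0.00732833; periods = 12·11 = 132.
A = 1,600·(1 + 0.08794/12)^132 ≈ 1,600·2.621673167 ≈ 4,194.6771.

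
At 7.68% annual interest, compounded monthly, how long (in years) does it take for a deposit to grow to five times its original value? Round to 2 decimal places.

21.02 years

(1 + 0.0064)^(12t) = 5.
12t = ln 5 / ln(1 + 0.0064) ≈ 1.6094/0.00637961 ≈ 252.2785.
t ≈ 21.0232.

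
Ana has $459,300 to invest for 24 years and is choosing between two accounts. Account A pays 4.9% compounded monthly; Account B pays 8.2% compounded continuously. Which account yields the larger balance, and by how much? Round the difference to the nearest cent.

Account B, by $1,801,704.80

A: (1 + 0.049/12)^288 ≈ 3.23363055261, so 459,300 × 3.23363055261 ≈ 1,485,206.5128.
B: e^(0.082·24) = e^1.968 ≈ 7.156349467167, so 459,300 × 7.156349467167 ≈ 3,286,911.3103.
Difference ≈ 1,801,704.7975 in favor of B.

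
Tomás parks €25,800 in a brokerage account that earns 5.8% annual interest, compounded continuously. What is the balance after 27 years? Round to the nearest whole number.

A = P·e^(rt) = 25,800·e^(0.058·27) = 25,800·e^1.566.
e^1.566 ≈ 4.78746000297, so A ≈ 123,516.4681.

€123,516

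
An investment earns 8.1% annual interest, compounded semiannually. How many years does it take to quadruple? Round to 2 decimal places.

17.46 years

(1 + 0.0405)^(2t) = 4.
2t = ln 4 / ln(1 + 0.0405) ≈ 1.3863/0.0397014 ≈ 34.9181.
t ≈ 17.4590.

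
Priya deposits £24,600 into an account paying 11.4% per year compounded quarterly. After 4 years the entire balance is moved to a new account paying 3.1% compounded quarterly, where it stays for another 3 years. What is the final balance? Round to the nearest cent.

Phase 1: 24,600·(1 + 0.0285)^16 ≈ 38,565.9331.
Phase 2: 38,565.9331·(1 + 0.00775)^12 ≈ 42,309.4642.

£42,309.46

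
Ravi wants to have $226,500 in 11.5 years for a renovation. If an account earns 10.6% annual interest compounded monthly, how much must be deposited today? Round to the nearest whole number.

$67,296

Growth factor = (1 + 0.106/12)^138 ≈ 3.36573909219.
P = 226,500/3.36573909219 ≈ 67,295.7689.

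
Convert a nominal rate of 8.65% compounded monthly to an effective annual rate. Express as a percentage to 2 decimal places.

9.00%

One year is 12 periods at 0.00720833 each: (1 + 0.00720833)^12 ≈ 1.090013.
EAR = 1.090013 − 1 ≈ 9.00131%.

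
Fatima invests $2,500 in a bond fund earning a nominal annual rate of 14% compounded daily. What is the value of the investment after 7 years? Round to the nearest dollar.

$6,660

Growth factor = (1 + 0.14/365)^2555 ≈ 2.663955645.
A ≈ 2,500 × 2.663955645 ≈ 6,659.8891.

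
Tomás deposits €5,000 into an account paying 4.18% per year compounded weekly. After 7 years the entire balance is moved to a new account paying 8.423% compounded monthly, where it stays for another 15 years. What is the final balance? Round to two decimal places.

€23,593.16

Phase 1: 5,000·(1 + 0.0418/52)^364 ≈ 6,698.7462.
Phase 2: 6,698.7462·(1 + 0.08423/12)^180 ≈ 23,593.1598.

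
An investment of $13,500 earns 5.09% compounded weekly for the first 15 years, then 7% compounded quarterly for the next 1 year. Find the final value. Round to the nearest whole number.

Phase 1: 13,500·(1 + 0.0509/52)^780 ≈ 28,957.1240.
Phase 2: 28,957.1240·(1 + 0.0175)^4 ≈ 31,037.9549.

$31,038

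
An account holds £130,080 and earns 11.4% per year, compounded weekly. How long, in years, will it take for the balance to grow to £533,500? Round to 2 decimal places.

We need (1 + 0.00219231)^(52t) = 4.1013, so 52t = ln 4.1013 / ln 1.002192 ≈ 644.4606.
t ≈ 644.4606/52 = 12.3935 years.

12.39 years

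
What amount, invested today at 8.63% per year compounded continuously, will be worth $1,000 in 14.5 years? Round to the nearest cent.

$286.12

P = A·e^(−rt) = 1,000·e^(−1.25135).
e^(−1.25135) ≈ 0.286118276, so P ≈ 286.1183.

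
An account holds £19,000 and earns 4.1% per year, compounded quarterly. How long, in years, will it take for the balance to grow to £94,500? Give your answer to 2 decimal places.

We need (1 + 0.01025)^(4t) = 4.9737, so 4t = ln 4.9737 / ln 1.01025 ≈ 157.3042.
t ≈ 157.3042/4 = 39.3261 years.

39.33 years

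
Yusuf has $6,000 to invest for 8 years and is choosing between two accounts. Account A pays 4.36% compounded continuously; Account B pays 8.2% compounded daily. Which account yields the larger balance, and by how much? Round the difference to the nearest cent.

Account B, by $3,057.37

A: e^(0.0436·8) = e^0.3488 ≈ 1.417365689, so 6,000 × 1.417365689 ≈ 8,504.1941.
B: (1 + 0.082/365)^2920 ≈ 1.9269266481, so 6,000 × 1.9269266481 ≈ 11,561.5599.
Difference ≈ 3,057.3658 in favor of B.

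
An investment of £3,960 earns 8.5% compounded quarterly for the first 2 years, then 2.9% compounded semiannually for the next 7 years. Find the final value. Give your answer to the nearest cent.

Phase 1: 3,960·(1 + 0.02125)^8 ≈ 4,685.4547.
Phase 2: 4,685.4547·(1 + 0.0145)^14 ≈ 5,731.6605.

£5,731.66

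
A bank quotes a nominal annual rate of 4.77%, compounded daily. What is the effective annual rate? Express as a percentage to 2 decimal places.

One year is 365 periods at 0.000130685 each: (1 + 0.000130685)^365 ≈ 1.048853.
EAR = 1.048853 − 1 ≈ 4.88527%.

4.89%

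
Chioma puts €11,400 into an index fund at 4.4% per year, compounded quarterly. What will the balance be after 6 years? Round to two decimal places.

Growth factor = (1 + 0.011)^24 ≈ 1.3002526099.
A ≈ 11,400 × 1.3002526099 ≈ 14,822.8798.

€14,822.88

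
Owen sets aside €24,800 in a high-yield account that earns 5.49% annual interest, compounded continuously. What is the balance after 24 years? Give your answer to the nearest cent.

A = P·e^(rt) = 24,800·e^(0.0549·24) = 24,800·e^1.3176.
e^1.3176 ≈ 3.7344479384, so A ≈ 92,614.3089.

€92,614.31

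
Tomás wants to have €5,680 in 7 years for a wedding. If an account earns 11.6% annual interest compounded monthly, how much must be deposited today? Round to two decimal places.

€2,531.60

Growth factor = (1 + 0.116/12)^84 ≈ 2.243642012.
P = 5,680/2.243642012 ≈ 2,531.5982.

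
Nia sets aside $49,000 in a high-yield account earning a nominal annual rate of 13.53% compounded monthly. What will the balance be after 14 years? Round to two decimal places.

Periodic rate = 13.53%/12 = 0.011275; periods = 12·14 = 168.
A = 49,000·(1 + 0.011275)^168 ≈ 49,000·6.57714685031 ≈ 322,280.1957.

$322,280.20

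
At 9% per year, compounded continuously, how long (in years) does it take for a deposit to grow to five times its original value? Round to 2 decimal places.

e^(0.09t) = 5, so 0.09t = ln 5 ≈ 1.6094.
t ≈ 1.6094/0.09 ≈ 17.8826.

17.88 years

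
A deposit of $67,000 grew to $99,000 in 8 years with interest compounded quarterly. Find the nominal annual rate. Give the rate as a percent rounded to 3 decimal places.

(1 + r/4)^32 = 99,000/67,000 = 1.47761.
1 + r/4 = 1.47761^(1/32) ≈ 1.012276, so r/4 ≈ 0.0122756.
r ≈ 4·0.0122756 = 4.91023%.

4.910%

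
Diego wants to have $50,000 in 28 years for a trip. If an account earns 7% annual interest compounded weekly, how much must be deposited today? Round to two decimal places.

$7,052.21

Periodic rate = 7%/52 = 0.00134615; 1456 periods.
P = 50,000/(1 + 0.07/52)^1456 ≈ 50,000/7.089975975 ≈ 7,052.2101.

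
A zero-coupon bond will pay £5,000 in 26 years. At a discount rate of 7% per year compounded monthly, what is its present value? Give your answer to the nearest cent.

£814.42

Periodic rate = 7%/12 = 0.00583333; 312 periods.
P = 5,000/(1 + 0.07/12)^312 ≈ 5,000/6.139309155 ≈ 814.4239.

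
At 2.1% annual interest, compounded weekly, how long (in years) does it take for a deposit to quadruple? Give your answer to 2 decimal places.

66.03 years

(1 + 0.000403846)^(52t) = 4.
52t = ln 4 / ln(1 + 0.000403846) ≈ 1.3863/0.000403765 ≈ 3433.4220.
t ≈ 66.0273.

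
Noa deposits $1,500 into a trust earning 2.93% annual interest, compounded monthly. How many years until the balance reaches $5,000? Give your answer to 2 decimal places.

We need (1 + 0.00244167)^(12t) = 3.3333, so 12t = ln 3.3333 / ln 1.002442 ≈ 493.6964.
t ≈ 493.6964/12 = 41.1414 years.

41.14 years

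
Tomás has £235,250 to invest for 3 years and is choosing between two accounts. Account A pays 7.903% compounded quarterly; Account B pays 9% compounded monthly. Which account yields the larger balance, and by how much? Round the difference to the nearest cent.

Account A growth factor: (1 + 0.0197575)^12 ≈ 1.26462830275; balance ≈ 297,503.8082.
Account B growth factor: (1 + 0.0075)^36 ≈ 1.30864537092; balance ≈ 307,858.8235.
Account B is larger by 10,355.0153.

Account B, by £10,355.02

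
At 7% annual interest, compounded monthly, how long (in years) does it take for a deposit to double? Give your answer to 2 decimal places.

(1 + 0.00583333)^(12t) = 2.
12t = ln 2 / ln(1 + 0.00583333) ≈ 0.69315/0.00581639 ≈ 119.1715.
t ≈ 9.9310.

9.93 years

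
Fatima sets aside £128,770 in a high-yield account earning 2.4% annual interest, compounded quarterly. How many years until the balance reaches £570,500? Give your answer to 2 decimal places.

62.21 years

We need (1 + 0.006)^(4t) = 4.4304, so 4t = ln 4.4304 / ln 1.006 ≈ 248.8244.
t ≈ 248.8244/4 = 62.2061 years.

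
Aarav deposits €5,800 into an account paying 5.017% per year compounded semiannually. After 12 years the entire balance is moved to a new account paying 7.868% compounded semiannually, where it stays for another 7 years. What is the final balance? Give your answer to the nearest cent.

€18,041.48

After 12 years at 5.017%: 5,800 × 1.8123291904 ≈ 10,511.5093.
Then 7 years at 7.868%: 10,511.5093 × 1.7163544719 ≈ 18,041.4760.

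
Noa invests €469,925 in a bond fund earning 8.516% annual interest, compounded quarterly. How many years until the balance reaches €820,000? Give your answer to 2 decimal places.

(1 + 0.02129)^(4t) = 820,000/469,925 = 1.745.
4t·ln(1 + 0.02129) = ln(1.745); 4t = 0.55673/0.0210665 ≈ 26.4273.
t ≈ 6.6068 years.

6.61 years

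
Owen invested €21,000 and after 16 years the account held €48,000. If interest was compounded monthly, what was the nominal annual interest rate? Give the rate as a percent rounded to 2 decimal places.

5.18%

The 192-period growth factor is 48,000/21,000 = 2.28571.
r/12 = 2.28571^(1/192) − 1 ≈ 0.0043149, so r ≈ 12·0.0043149 = 5.17788%.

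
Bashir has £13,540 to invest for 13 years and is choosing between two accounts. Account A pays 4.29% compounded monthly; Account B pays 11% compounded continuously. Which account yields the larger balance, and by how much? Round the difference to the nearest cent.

A: (1 + 0.003575)^156 ≈ 1.7449143665, so 13,540 × 1.7449143665 ≈ 23,626.1405.
B: e^(0.11·13) = e^1.43 ≈ 4.1786991919, so 13,540 × 4.1786991919 ≈ 56,579.5871.
Difference ≈ 32,953.4465 in favor of B.

Account B, by £32,953.45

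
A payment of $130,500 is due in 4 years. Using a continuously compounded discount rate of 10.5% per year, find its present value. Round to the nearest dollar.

P = A·e^(−rt) = 130,500·e^(−0.42).
e^(−0.42) ≈ 0.657046819815, so P ≈ 85,744.6100.

$85,745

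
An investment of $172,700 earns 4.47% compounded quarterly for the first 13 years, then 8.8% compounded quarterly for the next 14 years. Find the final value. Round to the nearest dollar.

$1,041,145

Phase 1: 172,700·(1 + 0.011175)^52 ≈ 307,794.7231.
Phase 2: 307,794.7231·(1 + 0.022)^56 ≈ 1,041,145.2801.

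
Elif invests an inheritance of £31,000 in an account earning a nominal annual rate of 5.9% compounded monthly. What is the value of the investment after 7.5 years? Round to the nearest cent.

£48,202.12

Growth factor = (1 + 0.059/12)^90 ≈ 1.554907005.
A ≈ 31,000 × 1.554907005 ≈ 48,202.1172.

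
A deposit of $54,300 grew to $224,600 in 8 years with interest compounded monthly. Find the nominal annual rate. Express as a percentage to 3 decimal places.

The 96-period growth factor is 224,600/54,300 = 4.13628.
r/12 = 4.13628^(1/96) − 1 ≈ 0.0148995, so r ≈ 12·0.0148995 = 17.87935%.

17.879%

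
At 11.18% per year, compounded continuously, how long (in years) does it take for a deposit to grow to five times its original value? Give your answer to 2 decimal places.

14.40 years

e^(0.1118t) = 5, so 0.1118t = ln 5 ≈ 1.6094.
t ≈ 1.6094/0.1118 ≈ 14.3957.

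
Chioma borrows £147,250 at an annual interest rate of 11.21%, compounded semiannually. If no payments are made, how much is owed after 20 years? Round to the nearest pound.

Periodic rate = 11.21%/2 = 0.05605; periods = 2·20 = 40.
A = 147,250·(1 + 0.05605)^40 ≈ 147,250·8.858888505674 ≈ 1,304,471.3325.

£1,304,471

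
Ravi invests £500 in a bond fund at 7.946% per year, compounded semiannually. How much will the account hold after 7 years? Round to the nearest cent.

£862.70

Growth factor = (1 + 0.03973)^14 ≈ 1.72539308.
A ≈ 500 × 1.72539308 ≈ 862.6965.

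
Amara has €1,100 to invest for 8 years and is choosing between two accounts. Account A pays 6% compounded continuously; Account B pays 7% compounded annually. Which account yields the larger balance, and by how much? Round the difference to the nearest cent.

A: e^(0.06·8) = e^0.48 ≈ 1.616074402, so 1,100 × 1.616074402 ≈ 1,777.6818.
B: (1 + 0.07)^8 ≈ 1.71818618, so 1,100 × 1.71818618 ≈ 1,890.0048.
Difference ≈ 112.3230 in favor of B.

Account B, by €112.32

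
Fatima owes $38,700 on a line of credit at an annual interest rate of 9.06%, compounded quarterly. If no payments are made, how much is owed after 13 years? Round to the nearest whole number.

$124,027

Periodic rate = 9.06%/4 = 0.02265; periods = 4·13 = 52.
A = 38,700·(1 + 0.02265)^52 ≈ 38,700·3.20483134648 ≈ 124,026.9731.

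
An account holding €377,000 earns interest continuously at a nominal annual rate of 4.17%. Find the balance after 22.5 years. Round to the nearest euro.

€963,426

A = P·e^(rt) = 377,000·e^(0.0417·22.5) = 377,000·e^0.93825.
e^0.93825 ≈ 2.55550536853, so A ≈ 963,425.5239.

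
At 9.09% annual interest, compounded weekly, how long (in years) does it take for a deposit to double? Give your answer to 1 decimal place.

(1 + 0.00174808)^(52t) = 2.
52t = ln 2 / ln(1 + 0.00174808) ≈ 0.69315/0.00174655 ≈ 396.8663.
t ≈ 7.6320.

7.6 years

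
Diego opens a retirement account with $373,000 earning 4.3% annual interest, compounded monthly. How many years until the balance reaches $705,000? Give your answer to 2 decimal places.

14.83 years

(1 + 0.00358333)^(12t) = 705,000/373,000 = 1.8901.
12t·ln(1 + 0.00358333) = ln(1.8901); 12t = 0.63662/0.00357693 ≈ 177.9793.
t ≈ 14.8316 years.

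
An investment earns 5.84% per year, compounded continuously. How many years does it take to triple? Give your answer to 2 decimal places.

e^(0.0584t) = 3, so 0.0584t = ln 3 ≈ 1.0986.
t ≈ 1.0986/0.0584 ≈ 18.8119.

18.81 years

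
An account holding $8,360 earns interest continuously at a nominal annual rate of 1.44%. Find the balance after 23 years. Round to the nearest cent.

A = P·e^(rt) = 8,360·e^(0.0144·23) = 8,360·e^0.3312.
e^0.3312 ≈ 1.3926382921, so A ≈ 11,642.4561.

$11,642.46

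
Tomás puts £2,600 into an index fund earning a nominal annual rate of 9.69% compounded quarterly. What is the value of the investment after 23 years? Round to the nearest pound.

Periodic rate = 9.69%/4 = 0.024225; periods = 4·23 = 92.
A = 2,600·(1 + 0.024225)^92 ≈ 2,600·9.0442850495 ≈ 23,515.1411.

£23,515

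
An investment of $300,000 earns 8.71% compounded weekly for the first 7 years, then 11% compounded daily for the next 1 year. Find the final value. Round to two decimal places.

$615,820.70

After 7 years at 8.71%: 300,000 × 1.83894115314 ≈ 551,682.3459.
Then 1 years at 11%: 551,682.3459 × 1.11625957164 ≈ 615,820.6992.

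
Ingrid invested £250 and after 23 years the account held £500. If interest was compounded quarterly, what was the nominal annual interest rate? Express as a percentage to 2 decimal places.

The 92-period growth factor is 500/250 = 2.
r/4 = 2^(1/92) − 1 ≈ 0.00756266, so r ≈ 4·0.00756266 = 3.02506%.

3.03%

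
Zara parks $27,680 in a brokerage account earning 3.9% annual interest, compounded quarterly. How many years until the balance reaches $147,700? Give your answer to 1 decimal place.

43.1 years

(1 + 0.00975)^(4t) = 147,700/27,680 = 5.336.
4t·ln(1 + 0.00975) = ln(5.336); 4t = 1.6745/0.00970278 ≈ 172.5767.
t ≈ 43.1442 years.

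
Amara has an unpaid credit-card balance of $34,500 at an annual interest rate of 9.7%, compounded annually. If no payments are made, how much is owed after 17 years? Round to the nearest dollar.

Growth factor = (1 + 0.097)^17 ≈ 4.82517055321.
A ≈ 34,500 × 4.82517055321 ≈ 166,468.3841.

$166,468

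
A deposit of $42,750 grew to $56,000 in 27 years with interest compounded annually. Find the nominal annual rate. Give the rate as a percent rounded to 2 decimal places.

1.00%

The 27-period growth factor is 56,000/42,750 = 1.30994.
r = 1.30994^(1/27) − 1 ≈ 0.0100495, i.e. 1.00495%.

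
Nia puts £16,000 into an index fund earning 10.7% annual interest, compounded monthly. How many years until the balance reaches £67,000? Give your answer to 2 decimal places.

13.44 years

We need (1 + 0.00891667)^(12t) = 4.1875, so 12t = ln 4.1875 / ln 1.008917 ≈ 161.3248.
t ≈ 161.3248/12 = 13.4437 years.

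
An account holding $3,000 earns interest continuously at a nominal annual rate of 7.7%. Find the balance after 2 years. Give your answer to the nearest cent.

$3,499.47

A = P·e^(rt) = 3,000·e^(0.077·2) = 3,000·e^0.154.
e^0.154 ≈ 1.166490887, so A ≈ 3,499.4727.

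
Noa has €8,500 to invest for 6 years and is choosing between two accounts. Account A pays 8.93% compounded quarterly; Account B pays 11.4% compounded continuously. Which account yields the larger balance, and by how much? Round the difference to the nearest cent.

Account A growth factor: (1 + 0.022325)^24 ≈ 1.6987737775; balance ≈ 14,439.5771.
Account B growth factor: e^(0.114·6) = e^0.684 ≈ 1.9817890553; balance ≈ 16,845.2070.
Account B is larger by 2,405.6299.

Account B, by €2,405.63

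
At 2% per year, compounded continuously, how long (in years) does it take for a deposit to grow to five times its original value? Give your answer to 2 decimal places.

80.47 years

e^(0.02t) = 5, so 0.02t = ln 5 ≈ 1.6094.
t ≈ 1.6094/0.02 ≈ 80.4719.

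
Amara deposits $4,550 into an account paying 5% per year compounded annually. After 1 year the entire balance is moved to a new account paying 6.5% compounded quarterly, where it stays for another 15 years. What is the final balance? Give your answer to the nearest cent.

After 1 years at 5%: 4,550 × 1.05 ≈ 4,777.5000.
Then 15 years at 6.5%: 4,777.5000 × 2.6304709873 ≈ 12,567.0751.

$12,567.08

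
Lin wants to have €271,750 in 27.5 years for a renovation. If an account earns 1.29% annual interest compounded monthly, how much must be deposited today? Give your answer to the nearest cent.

Periodic rate = 1.29%/12 = 0.001075; 330 periods.
P = 271,750/(1 + 0.001075)^330 ≈ 271,750/1.42555250077 ≈ 190,627.8442.

€190,627.84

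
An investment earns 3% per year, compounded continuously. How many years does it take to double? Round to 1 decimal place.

e^(0.03t) = 2, so 0.03t = ln 2 ≈ 0.69315.
t ≈ 0.69315/0.03 ≈ 23.1049.

23.1 years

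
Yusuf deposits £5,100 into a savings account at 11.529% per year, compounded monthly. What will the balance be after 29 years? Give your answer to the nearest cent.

£142,122.84

Growth factor = (1 + 0.0096075)^348 ≈ 27.8672239303.
A ≈ 5,100 × 27.8672239303 ≈ 142,122.8420.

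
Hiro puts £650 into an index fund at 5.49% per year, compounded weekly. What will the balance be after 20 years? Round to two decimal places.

Periodic rate = 5.49%/52 = 0.00105577; periods = 52·20 = 1040.
A = 650·(1 + 0.0549/52)^1040 ≈ 650·2.996427634 ≈ 1,947.6780.

£1,947.68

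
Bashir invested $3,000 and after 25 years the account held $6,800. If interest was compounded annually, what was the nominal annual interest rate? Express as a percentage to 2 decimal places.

The 25-period growth factor is 6,800/3,000 = 2.26667.
r = 2.26667^(1/25) − 1 ≈ 0.033274, i.e. 3.32740%.

3.33%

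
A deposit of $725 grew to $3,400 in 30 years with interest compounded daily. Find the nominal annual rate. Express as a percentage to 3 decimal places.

5.152%

(1 + r/365)^10950 = 3,400/725 = 4.68966.
1 + r/365 = 4.68966^(1/10950) ≈ 1.000141, so r/365 ≈ 0.000141139.
r ≈ 365·0.000141139 = 5.15156%.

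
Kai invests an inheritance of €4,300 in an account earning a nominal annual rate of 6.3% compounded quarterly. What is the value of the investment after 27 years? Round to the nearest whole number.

€23,251

Growth factor = (1 + 0.01575)^108 ≈ 5.4072661675.
A ≈ 4,300 × 5.4072661675 ≈ 23,251.2445.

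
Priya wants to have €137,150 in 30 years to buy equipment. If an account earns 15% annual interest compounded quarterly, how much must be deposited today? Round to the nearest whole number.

€1,654

Growth factor = (1 + 0.0375)^120 ≈ 82.9034580454.
P = 137,150/82.9034580454 ≈ 1,654.3339.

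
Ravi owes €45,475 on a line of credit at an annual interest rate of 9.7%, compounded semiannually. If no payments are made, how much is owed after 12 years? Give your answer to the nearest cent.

€141,714.78

Periodic rate = 9.7%/2 = 0.0485; periods = 2·12 = 24.
A = 45,475·(1 + 0.0485)^24 ≈ 45,475·3.11632278642 ≈ 141,714.7787.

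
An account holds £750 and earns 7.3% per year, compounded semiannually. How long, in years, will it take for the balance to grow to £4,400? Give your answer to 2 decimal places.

We need (1 + 0.0365)^(2t) = 5.8667, so 2t = ln 5.8667 / ln 1.0365 ≈ 49.3530.
t ≈ 49.3530/2 = 24.6765 years.

24.68 years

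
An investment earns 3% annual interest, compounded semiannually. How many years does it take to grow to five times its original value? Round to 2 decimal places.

54.05 years

(1 + 0.015)^(2t) = 5.
2t = ln 5 / ln(1 + 0.015) ≈ 1.6094/0.0148886 ≈ 108.0986.
t ≈ 54.0493.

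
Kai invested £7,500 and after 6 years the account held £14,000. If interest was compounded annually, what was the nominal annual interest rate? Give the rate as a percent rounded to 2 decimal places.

10.96%

The 6-period growth factor is 14,000/7,500 = 1.86667.
r = 1.86667^(1/6) − 1 ≈ 0.109629, i.e. 10.96290%.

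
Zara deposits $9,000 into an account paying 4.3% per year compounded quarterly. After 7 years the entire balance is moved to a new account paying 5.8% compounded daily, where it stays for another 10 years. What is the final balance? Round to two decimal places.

$21,683.95

After 7 years at 4.3%: 9,000 × 1.3490405379 ≈ 12,141.3648.
Then 10 years at 5.8%: 12,141.3648 × 1.7859561368 ≈ 21,683.9450.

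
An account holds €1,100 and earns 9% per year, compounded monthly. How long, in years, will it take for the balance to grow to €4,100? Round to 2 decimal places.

We need (1 + 0.0075)^(12t) = 3.7273, so 12t = ln 3.7273 / ln 1.0075 ≈ 176.0806.
t ≈ 176.0806/12 = 14.6734 years.

14.67 years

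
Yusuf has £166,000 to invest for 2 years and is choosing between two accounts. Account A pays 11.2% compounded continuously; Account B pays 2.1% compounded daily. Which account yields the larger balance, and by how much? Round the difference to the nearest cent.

A: e^(0.112·2) = e^0.224 ≈ 1.25107101943, so 166,000 × 1.25107101943 ≈ 207,677.7892.
B: (1 + 0.021/365)^730 ≈ 1.04289321875, so 166,000 × 1.04289321875 ≈ 173,120.2743.
Difference ≈ 34,557.5149 in favor of A.

Account A, by £34,557.51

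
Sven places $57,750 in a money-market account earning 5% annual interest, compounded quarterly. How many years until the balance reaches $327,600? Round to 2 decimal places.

We need (1 + 0.0125)^(4t) = 5.6727, so 4t = ln 5.6727 / ln 1.0125 ≈ 139.7196.
t ≈ 139.7196/4 = 34.9299 years.

34.93 years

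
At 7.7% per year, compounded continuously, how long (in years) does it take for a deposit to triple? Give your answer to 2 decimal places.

14.27 years

e^(0.077t) = 3, so 0.077t = ln 3 ≈ 1.0986.
t ≈ 1.0986/0.077 ≈ 14.2677.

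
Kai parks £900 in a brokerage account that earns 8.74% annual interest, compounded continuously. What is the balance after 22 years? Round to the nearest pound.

A = P·e^(rt) = 900·e^(0.0874·22) = 900·e^1.9228.
e^1.9228 ≈ 6.840083916, so A ≈ 6,156.0755.

£6,156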